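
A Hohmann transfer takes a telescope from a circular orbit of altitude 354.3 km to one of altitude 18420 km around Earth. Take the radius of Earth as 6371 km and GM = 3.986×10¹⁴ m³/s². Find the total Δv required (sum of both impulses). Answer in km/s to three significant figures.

Δv_total ≈ 3.35 km/s

r₁ = 6371 + 354.3 = 6725.3 km = 6.7253×10⁶ m.
r₂ = 6371 + 18420 = 24791 km = 2.4791×10⁷ m.
Transfer ellipse a_t = (r₁ + r₂)/2 = 1.576×10⁷ m.
At r₁: circular v_c1 = √(μ/r₁) = 7699 m/s; transfer-perigee v_p = √[μ(2/r₁ − 1/a_t)] = 9656 m/s.
Δv₁ = v_p − v_c1 = 1958 m/s.
At r₂: circular v_c2 = √(μ/r₂) = 4010 m/s; transfer-apogee v_a = √[μ(2/r₂ − 1/a_t)] = 2620 m/s.
Δv₂ = v_c2 − v_a = 1390 m/s.
Total Δv = Δv₁ + Δv₂ = 3348 m/s = 3.348 km/s.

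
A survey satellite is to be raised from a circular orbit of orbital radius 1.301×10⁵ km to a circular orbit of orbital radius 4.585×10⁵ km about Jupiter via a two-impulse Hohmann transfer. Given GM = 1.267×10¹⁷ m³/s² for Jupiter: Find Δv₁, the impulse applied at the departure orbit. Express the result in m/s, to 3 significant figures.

Δv ≈ 7740 m/s

r₁ = 1.301×10⁵ km = 1.301×10⁸ m.
r₂ = 4.585×10⁵ km = 4.585×10⁸ m.
Transfer ellipse a_t = (r₁ + r₂)/2 = 2.943×10⁸ m.
At r₁: circular v_c1 = √(μ/r₁) = 31210 m/s; transfer-perijove v_p = √[μ(2/r₁ − 1/a_t)] = 38950 m/s.
Δv₁ = v_p − v_c1 = 7745 m/s.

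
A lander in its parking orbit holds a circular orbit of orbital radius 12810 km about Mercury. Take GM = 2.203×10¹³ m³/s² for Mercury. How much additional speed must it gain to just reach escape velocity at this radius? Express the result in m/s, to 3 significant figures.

Δv ≈ 543 m/s

r = 12810 km = 1.281×10⁷ m.
Circular speed v_c = √(μ/r) = 1311 m/s.
Escape speed v_esc = √(2μ/r) = √2 × v_c = 1855 m/s.
Δv = v_esc − v_c = 543.2 m/s.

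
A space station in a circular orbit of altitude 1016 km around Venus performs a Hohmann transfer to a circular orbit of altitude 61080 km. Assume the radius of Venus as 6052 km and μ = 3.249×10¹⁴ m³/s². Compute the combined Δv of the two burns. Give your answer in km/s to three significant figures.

Δv_total ≈ 3.58 km/s

r₁ = 6052 + 1016 = 7068.0 km = 7.0680×10⁶ m.
r₂ = 6052 + 61080 = 67132 km = 6.7132×10⁷ m.
Transfer ellipse a_t = (r₁ + r₂)/2 = 3.710×10⁷ m.
At r₁: circular v_c1 = √(μ/r₁) = 6780 m/s; transfer-periapsis v_p = √[μ(2/r₁ − 1/a_t)] = 9120 m/s.
Δv₁ = v_p − v_c1 = 2340 m/s.
At r₂: circular v_c2 = √(μ/r₂) = 2200 m/s; transfer-apoapsis v_a = √[μ(2/r₂ − 1/a_t)] = 960.2 m/s.
Δv₂ = v_c2 − v_a = 1240 m/s.
Total Δv = Δv₁ + Δv₂ = 3580 m/s = 3.580 km/s.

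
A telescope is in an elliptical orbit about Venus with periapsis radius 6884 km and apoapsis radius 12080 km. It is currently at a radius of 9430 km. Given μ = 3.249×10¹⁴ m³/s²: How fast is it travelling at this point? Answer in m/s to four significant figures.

v ≈ 5886 m/s

Semi-major axis a = (r_p + r_a)/2 = 9482.0 km = 9.482×10⁶ m.
Vis-viva: v² = μ(2/r − 1/a) = 3.249×10¹⁴ × (2.121×10⁻⁷ − 1.055×10⁻⁷) = 3.464×10⁷ m²/s².
v = 5886 m/s.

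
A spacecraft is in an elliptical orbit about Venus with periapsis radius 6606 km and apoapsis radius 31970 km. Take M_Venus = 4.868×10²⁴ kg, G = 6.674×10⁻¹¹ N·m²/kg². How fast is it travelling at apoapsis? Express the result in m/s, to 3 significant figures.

μ = GM = 6.674×10⁻¹¹ × 4.868×10²⁴ = 3.249×10¹⁴ m³/s².
Semi-major axis a = (r_p + r_a)/2 = 19288 km = 1.929×10⁷ m.
Vis-viva: v² = μ(2/r − 1/a) = 3.249×10¹⁴ × (6.256×10⁻⁸ − 5.185×10⁻⁸) = 3.481×10⁶ m²/s².
v = 1866 m/s.

v ≈ 1870 m/s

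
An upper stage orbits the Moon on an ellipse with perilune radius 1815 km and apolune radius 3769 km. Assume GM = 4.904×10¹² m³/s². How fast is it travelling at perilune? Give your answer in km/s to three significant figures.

Semi-major axis a = (r_p + r_a)/2 = 2792.0 km = 2.792×10⁶ m.
Vis-viva: v² = μ(2/r − 1/a) = 4.904×10¹² × (1.102×10⁻⁶ − 3.582×10⁻⁷) = 3.647×10⁶ m²/s².
v = 1910 m/s = 1.910 km/s.

v ≈ 1.91 km/s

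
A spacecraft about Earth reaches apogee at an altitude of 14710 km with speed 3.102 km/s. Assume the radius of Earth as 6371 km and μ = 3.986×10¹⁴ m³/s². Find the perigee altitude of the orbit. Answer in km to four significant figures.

perigee altitude ≈ 823.9 km

r_a = 6371 + 14710 = 21081 km = 2.108×10⁷ m.
Specific energy ε = v²/2 − μ/r = -1.410×10⁷ J/kg, so a = −μ/(2ε) = 1.414×10⁷ m.
The apsides satisfy r_p + r_a = 2a, so the perigee radius is 2a − r_a = 7.195×10⁶ m = 7194.9 km.
Perigee altitude = 7194.9 − 6371 = 823.88 km.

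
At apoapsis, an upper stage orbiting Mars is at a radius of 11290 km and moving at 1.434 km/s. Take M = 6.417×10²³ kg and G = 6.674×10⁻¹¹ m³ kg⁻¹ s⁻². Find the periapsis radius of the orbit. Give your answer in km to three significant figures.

periapsis radius ≈ 4200 km

μ = GM = 6.674×10⁻¹¹ × 6.417×10²³ = 4.283×10¹³ m³/s².
r_a = 1.129×10⁷ m.
Specific energy ε = v²/2 − μ/r = -2.765×10⁶ J/kg, so a = −μ/(2ε) = 7.744×10⁶ m.
The apsides satisfy r_p + r_a = 2a, so the periapsis radius is 2a − r_a = 4.198×10⁶ m = 4198.0 km.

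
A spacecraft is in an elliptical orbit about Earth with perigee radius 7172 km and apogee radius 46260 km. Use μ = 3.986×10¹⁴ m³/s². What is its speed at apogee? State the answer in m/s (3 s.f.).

Semi-major axis a = (r_p + r_a)/2 = 26716 km = 2.672×10⁷ m.
Vis-viva: v² = μ(2/r − 1/a) = 3.986×10¹⁴ × (4.323×10⁻⁸ − 3.743×10⁻⁸) = 2.313×10⁶ m²/s².
v = 1521 m/s.

v ≈ 1520 m/s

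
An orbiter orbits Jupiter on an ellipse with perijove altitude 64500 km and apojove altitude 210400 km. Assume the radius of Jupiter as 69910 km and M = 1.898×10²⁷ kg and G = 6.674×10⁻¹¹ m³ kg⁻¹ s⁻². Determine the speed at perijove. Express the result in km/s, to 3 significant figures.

v ≈ 35.7 km/s

μ = GM = 6.674×10⁻¹¹ × 1.898×10²⁷ = 1.267×10¹⁷ m³/s².
r_p = 69910 + 64500 = 134410 km = 1.3441×10⁸ m.
r_a = 69910 + 210400 = 280310 km = 2.8031×10⁸ m.
Semi-major axis a = (r_p + r_a)/2 = 2.0736×10⁵ km = 2.074×10⁸ m.
Vis-viva: v² = μ(2/r − 1/a) = 1.267×10¹⁷ × (1.488×10⁻⁸ − 4.823×10⁻⁹) = 1.274×10⁹ m²/s².
v = 35690 m/s = 35.69 km/s.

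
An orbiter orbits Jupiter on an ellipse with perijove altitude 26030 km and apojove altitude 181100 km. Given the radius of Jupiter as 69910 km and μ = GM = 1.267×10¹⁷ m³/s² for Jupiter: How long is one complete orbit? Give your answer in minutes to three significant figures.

T ≈ 672 minutes

r_p = 69910 + 26030 = 95940 km = 9.5940×10⁷ m.
r_a = 69910 + 181100 = 251010 km = 2.5101×10⁸ m.
Semi-major axis a = (r_p + r_a)/2 = (95940 + 2.5101×10⁵)/2 = 1.7348×10⁵ km = 1.735×10⁸ m.
By Kepler's third law T = 2π√(a³/μ) = 2π × 6.419×10³ = 4.033×10⁴ s.
= 672.2 minutes.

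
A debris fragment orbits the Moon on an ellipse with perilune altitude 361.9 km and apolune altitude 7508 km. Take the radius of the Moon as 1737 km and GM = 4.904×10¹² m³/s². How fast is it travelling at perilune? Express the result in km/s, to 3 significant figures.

v ≈ 1.95 km/s

r_p = 1737 + 361.9 = 2098.9 km = 2.0989×10⁶ m.
r_a = 1737 + 7508 = 9245.0 km = 9.2450×10⁶ m.
Semi-major axis a = (r_p + r_a)/2 = 5671.9 km = 5.672×10⁶ m.
Vis-viva: v² = μ(2/r − 1/a) = 4.904×10¹² × (9.529×10⁻⁷ − 1.763×10⁻⁷) = 3.808×10⁶ m²/s².
v = 1951 m/s = 1.951 km/s.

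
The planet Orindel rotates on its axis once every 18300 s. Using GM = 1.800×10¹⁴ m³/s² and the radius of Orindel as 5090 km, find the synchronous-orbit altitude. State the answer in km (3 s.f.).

A synchronous orbit has period T, so by Kepler's third law a = (μT²/4π²)^(1/3).
μT²/4π² = 1.800×10¹⁴ × (1.830×10⁴)² / 39.48 = 1.527×10²¹ m³.
a = 1.152×10⁷ m = 11515 km.
Altitude h = a − R = 11515 − 5090 = 6425.2 km.

h_sync ≈ 6430 km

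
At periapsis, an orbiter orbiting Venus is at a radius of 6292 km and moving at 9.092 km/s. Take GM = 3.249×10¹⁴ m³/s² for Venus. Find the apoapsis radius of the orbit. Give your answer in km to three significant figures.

apoapsis radius ≈ 25200 km

r_p = 6.292×10⁶ m.
Specific energy ε = v²/2 − μ/r = -1.030×10⁷ J/kg, so a = −μ/(2ε) = 1.576×10⁷ m.
The apsides satisfy r_p + r_a = 2a, so the apoapsis radius is 2a − r_p = 2.524×10⁷ m = 25237 km.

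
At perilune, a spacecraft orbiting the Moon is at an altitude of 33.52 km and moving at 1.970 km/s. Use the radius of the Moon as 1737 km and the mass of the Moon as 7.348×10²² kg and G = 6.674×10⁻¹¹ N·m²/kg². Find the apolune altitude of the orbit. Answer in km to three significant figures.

μ = GM = 6.674×10⁻¹¹ × 7.348×10²² = 4.904×10¹² m³/s².
r_p = 1737 + 33.52 = 1770.5 km = 1.771×10⁶ m.
Specific energy ε = v²/2 − μ/r = -8.294×10⁵ J/kg, so a = −μ/(2ε) = 2.956×10⁶ m.
The apsides satisfy r_p + r_a = 2a, so the apolune radius is 2a − r_p = 4.142×10⁶ m = 4142.3 km.
Apolune altitude = 4142.3 − 1737 = 2405.3 km.

apolune altitude ≈ 2410 km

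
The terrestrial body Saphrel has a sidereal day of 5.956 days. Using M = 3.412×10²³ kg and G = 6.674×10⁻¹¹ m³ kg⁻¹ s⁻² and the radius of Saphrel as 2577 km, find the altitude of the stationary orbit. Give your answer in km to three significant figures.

μ = GM = 6.674×10⁻¹¹ × 3.412×10²³ = 2.277×10¹³ m³/s².
T = 5.956 days = 5.146×10⁵ s.
A synchronous orbit has period T, so by Kepler's third law a = (μT²/4π²)^(1/3).
μT²/4π² = 2.277×10¹³ × (5.146×10⁵)² / 39.48 = 1.527×10²³ m³.
a = 5.346×10⁷ m = 53455 km.
Altitude h = a − R = 53455 − 2577 = 50878 km.

h_sync ≈ 50900 km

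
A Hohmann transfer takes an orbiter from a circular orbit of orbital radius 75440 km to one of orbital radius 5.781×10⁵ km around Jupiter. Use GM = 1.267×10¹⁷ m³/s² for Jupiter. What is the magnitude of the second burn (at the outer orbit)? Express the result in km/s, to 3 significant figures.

r₁ = 75440 km = 7.544×10⁷ m.
r₂ = 5.781×10⁵ km = 5.781×10⁸ m.
Transfer ellipse a_t = (r₁ + r₂)/2 = 3.268×10⁸ m.
At r₁: circular v_c1 = √(μ/r₁) = 40980 m/s; transfer-perijove v_p = √[μ(2/r₁ − 1/a_t)] = 54510 m/s.
At r₂: circular v_c2 = √(μ/r₂) = 14800 m/s; transfer-apojove v_a = √[μ(2/r₂ − 1/a_t)] = 7113 m/s.
Δv₂ = v_c2 − v_a = 7691 m/s.
= 7.691 km/s.

Δv ≈ 7.69 km/s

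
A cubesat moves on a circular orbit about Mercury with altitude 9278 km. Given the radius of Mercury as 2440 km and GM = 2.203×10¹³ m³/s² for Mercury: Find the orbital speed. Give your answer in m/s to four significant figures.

r = 2440 + 9278 = 11718 km = 1.1718×10⁷ m.
For a circular orbit v = √(μ/r) = √(2.203×10¹³ / 1.172×10⁷) = √(1.880×10⁶) = 1371 m/s.

v ≈ 1371 m/s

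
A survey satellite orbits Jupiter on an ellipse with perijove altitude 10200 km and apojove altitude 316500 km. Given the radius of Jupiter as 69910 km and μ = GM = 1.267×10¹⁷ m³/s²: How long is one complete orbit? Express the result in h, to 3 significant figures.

T ≈ 17.5 h

r_p = 69910 + 10200 = 80110 km = 8.0110×10⁷ m.
r_a = 69910 + 316500 = 386410 km = 3.8641×10⁸ m.
Semi-major axis a = (r_p + r_a)/2 = (80110 + 3.8641×10⁵)/2 = 2.3326×10⁵ km = 2.333×10⁸ m.
By Kepler's third law T = 2π√(a³/μ) = 2π × 1.001×10⁴ = 6.289×10⁴ s.
= 17.47 h.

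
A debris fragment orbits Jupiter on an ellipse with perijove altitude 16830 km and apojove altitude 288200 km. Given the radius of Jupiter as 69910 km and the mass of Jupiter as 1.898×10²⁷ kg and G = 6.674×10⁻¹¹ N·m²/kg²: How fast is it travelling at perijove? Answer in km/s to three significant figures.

μ = GM = 6.674×10⁻¹¹ × 1.898×10²⁷ = 1.267×10¹⁷ m³/s².
r_p = 69910 + 16830 = 86740 km = 8.6740×10⁷ m.
r_a = 69910 + 288200 = 358110 km = 3.5811×10⁸ m.
Semi-major axis a = (r_p + r_a)/2 = 2.2242×10⁵ km = 2.224×10⁸ m.
Vis-viva: v² = μ(2/r − 1/a) = 1.267×10¹⁷ × (2.306×10⁻⁸ − 4.496×10⁻⁹) = 2.351×10⁹ m²/s².
v = 48490 m/s = 48.49 km/s.

v ≈ 48.5 km/s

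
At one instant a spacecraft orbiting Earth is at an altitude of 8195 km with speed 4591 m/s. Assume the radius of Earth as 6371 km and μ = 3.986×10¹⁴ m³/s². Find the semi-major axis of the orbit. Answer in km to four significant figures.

r = 6371 + 8195 = 14566 km = 1.457×10⁷ m.
Vis-viva rearranged: 1/a = 2/r − v²/μ = 1.373×10⁻⁷ − 5.288×10⁻⁸ = 8.443×10⁻⁸ m⁻¹.
a = 1.184×10⁷ m = 11844 km.

a ≈ 11840 km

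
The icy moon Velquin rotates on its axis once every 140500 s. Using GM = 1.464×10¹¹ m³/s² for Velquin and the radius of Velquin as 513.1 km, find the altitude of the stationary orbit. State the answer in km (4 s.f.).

h_sync ≈ 3670 km

A synchronous orbit has period T, so by Kepler's third law a = (μT²/4π²)^(1/3).
μT²/4π² = 1.464×10¹¹ × (1.405×10⁵)² / 39.48 = 7.320×10¹⁹ m³.
a = 4.183×10⁶ m = 4183.2 km.
Altitude h = a − R = 4183.2 − 513.1 = 3670.1 km.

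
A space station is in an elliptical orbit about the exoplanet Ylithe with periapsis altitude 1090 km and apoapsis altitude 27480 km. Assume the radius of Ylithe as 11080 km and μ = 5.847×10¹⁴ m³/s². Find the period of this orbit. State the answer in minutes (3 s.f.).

r_p = 11080 + 1090 = 12170 km = 1.2170×10⁷ m.
r_a = 11080 + 27480 = 38560 km = 3.8560×10⁷ m.
Semi-major axis a = (r_p + r_a)/2 = (12170 + 38560)/2 = 25365 km = 2.536×10⁷ m.
By Kepler's third law T = 2π√(a³/μ) = 2π × 5.283×10³ = 3.319×10⁴ s.
= 553.2 minutes.

T ≈ 553 minutes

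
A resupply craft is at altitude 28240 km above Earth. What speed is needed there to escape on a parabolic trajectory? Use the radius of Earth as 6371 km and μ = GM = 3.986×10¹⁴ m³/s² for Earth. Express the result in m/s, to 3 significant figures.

v_esc ≈ 4800 m/s

r = 6371 + 28240 = 34611 km = 3.4611×10⁷ m.
Escape speed v_esc = √(2μ/r) = √(2 × 3.986×10¹⁴ / 3.461×10⁷) = √(2.303×10⁷) = 4799 m/s.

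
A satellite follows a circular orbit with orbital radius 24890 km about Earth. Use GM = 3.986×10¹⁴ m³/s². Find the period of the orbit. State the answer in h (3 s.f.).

r = 24890 km = 2.489×10⁷ m.
Kepler's third law: T = 2π√(r³/μ) = 2π√((2.489×10⁷)³ / 3.986×10¹⁴).
r³/μ = 3.868×10⁷ s², so T = 2π × 6.220×10³ = 3.908×10⁴ s.
Converting: 3.908×10⁴ s ÷ 3600 = 10.86 h.

T ≈ 10.9 h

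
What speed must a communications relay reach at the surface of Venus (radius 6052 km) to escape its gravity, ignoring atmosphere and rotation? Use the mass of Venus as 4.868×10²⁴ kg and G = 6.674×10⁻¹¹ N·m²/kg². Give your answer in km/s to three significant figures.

v_esc ≈ 10.4 km/s

μ = GM = 6.674×10⁻¹¹ × 4.868×10²⁴ = 3.249×10¹⁴ m³/s².
r = R = 6.052×10⁶ m.
Escape speed v_esc = √(2μ/r) = √(2 × 3.249×10¹⁴ / 6.052×10⁶) = √(1.074×10⁸) = 10360 m/s.
= 10.36 km/s.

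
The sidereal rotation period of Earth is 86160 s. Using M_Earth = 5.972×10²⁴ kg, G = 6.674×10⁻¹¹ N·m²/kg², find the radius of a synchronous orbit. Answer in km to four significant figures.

μ = GM = 6.674×10⁻¹¹ × 5.972×10²⁴ = 3.986×10¹⁴ m³/s².
A synchronous orbit has period T, so by Kepler's third law a = (μT²/4π²)^(1/3).
μT²/4π² = 3.986×10¹⁴ × (8.616×10⁴)² / 39.48 = 7.495×10²² m³.
a = 4.216×10⁷ m = 42162 km.

r_sync ≈ 42160 km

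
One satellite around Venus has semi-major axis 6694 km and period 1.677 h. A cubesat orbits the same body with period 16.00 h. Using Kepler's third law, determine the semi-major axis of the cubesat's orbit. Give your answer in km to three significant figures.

Kepler's third law: a³ ∝ T², so a₂ = a₁ (T₂/T₁)^(2/3).
T₂/T₁ = 9.541, (T₂/T₁)^(2/3) = 4.498.
a₂ = 6694 × 4.498 = 30110 km.

a₂ ≈ 30100 km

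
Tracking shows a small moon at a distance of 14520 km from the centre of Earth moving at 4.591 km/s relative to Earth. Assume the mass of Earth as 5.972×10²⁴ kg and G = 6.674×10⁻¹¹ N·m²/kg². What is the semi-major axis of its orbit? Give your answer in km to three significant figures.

μ = GM = 6.674×10⁻¹¹ × 5.972×10²⁴ = 3.986×10¹⁴ m³/s².
r = 1.452×10⁷ m.
Specific orbital energy ε = v²/2 − μ/r = (4591)²/2 − 3.986×10¹⁴/1.452×10⁷ = -1.691×10⁷ J/kg.
Since ε = −μ/(2a), a = −μ/(2ε) = 1.178×10⁷ m = 11784 km.

a ≈ 11800 km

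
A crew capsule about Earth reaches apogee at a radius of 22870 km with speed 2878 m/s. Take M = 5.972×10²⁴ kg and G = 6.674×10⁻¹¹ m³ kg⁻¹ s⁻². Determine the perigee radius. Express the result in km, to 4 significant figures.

perigee radius ≈ 7129 km

μ = GM = 6.674×10⁻¹¹ × 5.972×10²⁴ = 3.986×10¹⁴ m³/s².
r_a = 2.287×10⁷ m.
Specific energy ε = v²/2 − μ/r = -1.329×10⁷ J/kg, so a = −μ/(2ε) = 1.500×10⁷ m.
The apsides satisfy r_p + r_a = 2a, so the perigee radius is 2a − r_a = 7.129×10⁶ m = 7128.8 km.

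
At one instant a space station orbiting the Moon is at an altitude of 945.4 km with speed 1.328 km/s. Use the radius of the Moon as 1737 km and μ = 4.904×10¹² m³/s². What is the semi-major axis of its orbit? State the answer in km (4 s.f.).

a ≈ 2591 km

r = 1737 + 945.4 = 2682.4 km = 2.682×10⁶ m.
Specific orbital energy ε = v²/2 − μ/r = (1328)²/2 − 4.904×10¹²/2.682×10⁶ = -9.464×10⁵ J/kg.
Since ε = −μ/(2a), a = −μ/(2ε) = 2.591×10⁶ m = 2590.8 km.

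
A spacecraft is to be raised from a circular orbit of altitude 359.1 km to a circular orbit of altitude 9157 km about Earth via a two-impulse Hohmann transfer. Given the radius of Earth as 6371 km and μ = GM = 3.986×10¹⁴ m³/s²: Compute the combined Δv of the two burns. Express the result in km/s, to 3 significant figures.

Δv_total ≈ 2.52 km/s

r₁ = 6371 + 359.1 = 6730.1 km = 6.7301×10⁶ m.
r₂ = 6371 + 9157 = 15528 km = 1.5528×10⁷ m.
Transfer ellipse a_t = (r₁ + r₂)/2 = 1.113×10⁷ m.
At r₁: circular v_c1 = √(μ/r₁) = 7696 m/s; transfer-perigee v_p = √[μ(2/r₁ − 1/a_t)] = 9090 m/s.
Δv₁ = v_p − v_c1 = 1395 m/s.
At r₂: circular v_c2 = √(μ/r₂) = 5067 m/s; transfer-apogee v_a = √[μ(2/r₂ − 1/a_t)] = 3940 m/s.
Δv₂ = v_c2 − v_a = 1127 m/s.
Total Δv = Δv₁ + Δv₂ = 2521 m/s = 2.521 km/s.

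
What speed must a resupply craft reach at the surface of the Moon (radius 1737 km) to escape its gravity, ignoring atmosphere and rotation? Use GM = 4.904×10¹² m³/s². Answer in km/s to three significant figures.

v_esc ≈ 2.38 km/s

r = R = 1.737×10⁶ m.
Escape speed v_esc = √(2μ/r) = √(2 × 4.904×10¹² / 1.737×10⁶) = √(5.647×10⁶) = 2376 m/s.
= 2.376 km/s.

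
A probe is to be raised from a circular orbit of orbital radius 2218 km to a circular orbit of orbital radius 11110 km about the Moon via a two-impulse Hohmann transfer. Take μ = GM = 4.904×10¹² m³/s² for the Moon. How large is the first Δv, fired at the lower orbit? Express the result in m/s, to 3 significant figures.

Δv ≈ 433 m/s

r₁ = 2218 km = 2.218×10⁶ m.
r₂ = 11110 km = 1.111×10⁷ m.
Transfer ellipse a_t = (r₁ + r₂)/2 = 6.664×10⁶ m.
At r₁: circular v_c1 = √(μ/r₁) = 1487 m/s; transfer-perilune v_p = √[μ(2/r₁ − 1/a_t)] = 1920 m/s.
Δv₁ = v_p − v_c1 = 433.0 m/s.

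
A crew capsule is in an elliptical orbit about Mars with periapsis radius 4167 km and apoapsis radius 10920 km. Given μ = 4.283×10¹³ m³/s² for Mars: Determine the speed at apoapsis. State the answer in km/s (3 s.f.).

Semi-major axis a = (r_p + r_a)/2 = 7543.5 km = 7.544×10⁶ m.
Vis-viva: v² = μ(2/r − 1/a) = 4.283×10¹³ × (1.832×10⁻⁷ − 1.326×10⁻⁷) = 2.167×10⁶ m²/s².
v = 1472 m/s = 1.472 km/s.

v ≈ 1.47 km/s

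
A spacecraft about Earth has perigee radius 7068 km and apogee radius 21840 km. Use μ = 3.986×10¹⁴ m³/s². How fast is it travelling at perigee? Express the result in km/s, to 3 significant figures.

v ≈ 9.23 km/s

Semi-major axis a = (r_p + r_a)/2 = 14454 km = 1.445×10⁷ m.
Vis-viva: v² = μ(2/r − 1/a) = 3.986×10¹⁴ × (2.830×10⁻⁷ − 6.919×10⁻⁸) = 8.521×10⁷ m²/s².
v = 9231 m/s = 9.231 km/s.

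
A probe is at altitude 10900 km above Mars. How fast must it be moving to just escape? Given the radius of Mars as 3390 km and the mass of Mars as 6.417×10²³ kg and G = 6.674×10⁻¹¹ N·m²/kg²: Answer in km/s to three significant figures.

v_esc ≈ 2.45 km/s

μ = GM = 6.674×10⁻¹¹ × 6.417×10²³ = 4.283×10¹³ m³/s².
r = 3390 + 10900 = 14290 km = 1.4290×10⁷ m.
Escape speed v_esc = √(2μ/r) = √(2 × 4.283×10¹³ / 1.429×10⁷) = √(5.994×10⁶) = 2448 m/s.
= 2.448 km/s.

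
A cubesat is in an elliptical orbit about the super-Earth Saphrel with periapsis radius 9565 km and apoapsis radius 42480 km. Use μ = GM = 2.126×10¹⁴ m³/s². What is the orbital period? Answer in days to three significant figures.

Semi-major axis a = (r_p + r_a)/2 = (9565.0 + 42480)/2 = 26022 km = 2.602×10⁷ m.
By Kepler's third law T = 2π√(a³/μ) = 2π × 9.104×10³ = 5.720×10⁴ s.
= 0.6621 days.

T ≈ 0.662 days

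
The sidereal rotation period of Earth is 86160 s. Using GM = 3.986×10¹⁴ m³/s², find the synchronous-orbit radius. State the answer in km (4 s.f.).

r_sync ≈ 42160 km

A synchronous orbit has period T, so by Kepler's third law a = (μT²/4π²)^(1/3).
μT²/4π² = 3.986×10¹⁴ × (8.616×10⁴)² / 39.48 = 7.495×10²² m³.
a = 4.216×10⁷ m = 42163 km.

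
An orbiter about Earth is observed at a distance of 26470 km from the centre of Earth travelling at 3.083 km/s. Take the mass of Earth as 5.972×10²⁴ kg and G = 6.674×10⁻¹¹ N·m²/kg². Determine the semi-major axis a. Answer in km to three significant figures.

μ = GM = 6.674×10⁻¹¹ × 5.972×10²⁴ = 3.986×10¹⁴ m³/s².
r = 2.647×10⁷ m.
Specific orbital energy ε = v²/2 − μ/r = (3083)²/2 − 3.986×10¹⁴/2.647×10⁷ = -1.031×10⁷ J/kg.
Since ε = −μ/(2a), a = −μ/(2ε) = 1.934×10⁷ m = 19339 km.

a ≈ 19300 km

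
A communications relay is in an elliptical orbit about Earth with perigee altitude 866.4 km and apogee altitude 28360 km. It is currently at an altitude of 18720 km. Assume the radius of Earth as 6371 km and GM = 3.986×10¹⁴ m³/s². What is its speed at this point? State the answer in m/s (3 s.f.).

r_p = 6371 + 866.4 = 7237.4 km = 7.2374×10⁶ m.
r_a = 6371 + 28360 = 34731 km = 3.4731×10⁷ m.
r = 6371 + 18720 = 25091 km = 2.509×10⁷ m.
Semi-major axis a = (r_p + r_a)/2 = 20984 km = 2.098×10⁷ m.
Vis-viva: v² = μ(2/r − 1/a) = 3.986×10¹⁴ × (7.971×10⁻⁸ − 4.765×10⁻⁸) = 1.278×10⁷ m²/s².
v = 3575 m/s.

v ≈ 3570 m/s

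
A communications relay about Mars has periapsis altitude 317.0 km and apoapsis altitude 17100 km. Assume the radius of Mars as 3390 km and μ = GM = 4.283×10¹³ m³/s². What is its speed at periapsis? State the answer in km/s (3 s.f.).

v ≈ 4.42 km/s

r_p = 3390 + 317.0 = 3707.0 km = 3.7070×10⁶ m.
r_a = 3390 + 17100 = 20490 km = 2.0490×10⁷ m.
Semi-major axis a = (r_p + r_a)/2 = 12098 km = 1.210×10⁷ m.
Vis-viva: v² = μ(2/r − 1/a) = 4.283×10¹³ × (5.395×10⁻⁷ − 8.265×10⁻⁸) = 1.957×10⁷ m²/s².
v = 4424 m/s = 4.424 km/s.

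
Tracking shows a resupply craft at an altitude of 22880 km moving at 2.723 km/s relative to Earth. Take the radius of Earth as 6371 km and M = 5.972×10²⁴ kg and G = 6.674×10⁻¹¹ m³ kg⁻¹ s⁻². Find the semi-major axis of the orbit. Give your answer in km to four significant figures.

μ = GM = 6.674×10⁻¹¹ × 5.972×10²⁴ = 3.986×10¹⁴ m³/s².
r = 6371 + 22880 = 29251 km = 2.925×10⁷ m.
Vis-viva rearranged: 1/a = 2/r − v²/μ = 6.837×10⁻⁸ − 1.860×10⁻⁸ = 4.977×10⁻⁸ m⁻¹.
a = 2.009×10⁷ m = 20092 km.

a ≈ 20090 km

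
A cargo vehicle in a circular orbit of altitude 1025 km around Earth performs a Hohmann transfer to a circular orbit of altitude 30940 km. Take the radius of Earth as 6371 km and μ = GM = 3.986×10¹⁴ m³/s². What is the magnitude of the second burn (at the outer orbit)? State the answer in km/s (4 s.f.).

Δv ≈ 1.388 km/s

r₁ = 6371 + 1025 = 7396.0 km = 7.3960×10⁶ m.
r₂ = 6371 + 30940 = 37311 km = 3.7311×10⁷ m.
Transfer ellipse a_t = (r₁ + r₂)/2 = 2.235×10⁷ m.
At r₁: circular v_c1 = √(μ/r₁) = 7341 m/s; transfer-perigee v_p = √[μ(2/r₁ − 1/a_t)] = 9485 m/s.
At r₂: circular v_c2 = √(μ/r₂) = 3269 m/s; transfer-apogee v_a = √[μ(2/r₂ − 1/a_t)] = 1880 m/s.
Δv₂ = v_c2 − v_a = 1388 m/s.
= 1.388 km/s.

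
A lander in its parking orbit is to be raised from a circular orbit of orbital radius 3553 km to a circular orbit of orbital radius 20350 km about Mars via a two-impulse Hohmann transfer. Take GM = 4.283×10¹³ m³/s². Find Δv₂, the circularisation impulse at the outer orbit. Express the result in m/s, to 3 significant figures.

r₁ = 3553 km = 3.553×10⁶ m.
r₂ = 20350 km = 2.035×10⁷ m.
Transfer ellipse a_t = (r₁ + r₂)/2 = 1.195×10⁷ m.
At r₁: circular v_c1 = √(μ/r₁) = 3472 m/s; transfer-periapsis v_p = √[μ(2/r₁ − 1/a_t)] = 4531 m/s.
At r₂: circular v_c2 = √(μ/r₂) = 1451 m/s; transfer-apoapsis v_a = √[μ(2/r₂ − 1/a_t)] = 791.0 m/s.
Δv₂ = v_c2 − v_a = 659.7 m/s.

Δv ≈ 660 m/s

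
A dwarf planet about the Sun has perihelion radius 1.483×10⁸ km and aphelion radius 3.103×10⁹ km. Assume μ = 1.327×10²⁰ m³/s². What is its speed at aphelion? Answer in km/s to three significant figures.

v ≈ 1.98 km/s

Semi-major axis a = (r_p + r_a)/2 = 1.6256×10⁹ km = 1.626×10¹² m.
Vis-viva: v² = μ(2/r − 1/a) = 1.327×10²⁰ × (6.445×10⁻¹³ − 6.151×10⁻¹³) = 3.901×10⁶ m²/s².
v = 1975 m/s = 1.975 km/s.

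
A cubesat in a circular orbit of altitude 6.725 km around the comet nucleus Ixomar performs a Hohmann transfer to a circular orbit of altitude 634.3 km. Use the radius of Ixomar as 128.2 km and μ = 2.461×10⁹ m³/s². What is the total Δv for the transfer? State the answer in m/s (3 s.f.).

r₁ = 128.2 + 6.725 = 134.92 km = 1.3492×10⁵ m.
r₂ = 128.2 + 634.3 = 762.50 km = 7.6250×10⁵ m.
Transfer ellipse a_t = (r₁ + r₂)/2 = 4.487×10⁵ m.
At r₁: circular v_c1 = √(μ/r₁) = 135.1 m/s; transfer-periapsis v_p = √[μ(2/r₁ − 1/a_t)] = 176.1 m/s.
Δv₁ = v_p − v_c1 = 41.00 m/s.
At r₂: circular v_c2 = √(μ/r₂) = 56.81 m/s; transfer-apoapsis v_a = √[μ(2/r₂ − 1/a_t)] = 31.15 m/s.
Δv₂ = v_c2 − v_a = 25.66 m/s.
Total Δv = Δv₁ + Δv₂ = 66.66 m/s.

Δv_total ≈ 66.7 m/s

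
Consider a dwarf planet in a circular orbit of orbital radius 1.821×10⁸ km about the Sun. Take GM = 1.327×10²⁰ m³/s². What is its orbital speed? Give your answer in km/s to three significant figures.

v ≈ 27.0 km/s

r = 1.821×10⁸ km = 1.821×10¹¹ m.
For a circular orbit v = √(μ/r) = √(1.327×10²⁰ / 1.821×10¹¹) = √(7.287×10⁸) = 26990 m/s.
That is 26.99 km/s.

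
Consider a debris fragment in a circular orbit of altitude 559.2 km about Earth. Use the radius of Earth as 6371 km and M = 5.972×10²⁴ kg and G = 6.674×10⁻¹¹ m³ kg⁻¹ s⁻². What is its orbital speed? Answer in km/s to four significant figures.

v ≈ 7.584 km/s

μ = GM = 6.674×10⁻¹¹ × 5.972×10²⁴ = 3.986×10¹⁴ m³/s².
r = 6371 + 559.2 = 6930.2 km = 6.9302×10⁶ m.
For a circular orbit v = √(μ/r) = √(3.986×10¹⁴ / 6.930×10⁶) = √(5.751×10⁷) = 7584 m/s.
That is 7.584 km/s.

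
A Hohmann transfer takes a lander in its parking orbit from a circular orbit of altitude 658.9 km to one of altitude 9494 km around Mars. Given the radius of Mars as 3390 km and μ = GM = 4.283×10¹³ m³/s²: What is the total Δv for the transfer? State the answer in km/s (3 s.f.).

r₁ = 3390 + 658.9 = 4048.9 km = 4.0489×10⁶ m.
r₂ = 3390 + 9494 = 12884 km = 1.2884×10⁷ m.
Transfer ellipse a_t = (r₁ + r₂)/2 = 8.466×10⁶ m.
At r₁: circular v_c1 = √(μ/r₁) = 3252 m/s; transfer-periapsis v_p = √[μ(2/r₁ − 1/a_t)] = 4012 m/s.
Δv₁ = v_p − v_c1 = 759.8 m/s.
At r₂: circular v_c2 = √(μ/r₂) = 1823 m/s; transfer-apoapsis v_a = √[μ(2/r₂ − 1/a_t)] = 1261 m/s.
Δv₂ = v_c2 − v_a = 562.4 m/s.
Total Δv = Δv₁ + Δv₂ = 1322 m/s = 1.322 km/s.

Δv_total ≈ 1.32 km/s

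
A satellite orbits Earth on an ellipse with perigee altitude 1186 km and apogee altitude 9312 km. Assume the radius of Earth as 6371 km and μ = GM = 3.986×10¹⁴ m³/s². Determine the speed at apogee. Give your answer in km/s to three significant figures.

v ≈ 4.07 km/s

r_p = 6371 + 1186 = 7557.0 km = 7.5570×10⁶ m.
r_a = 6371 + 9312 = 15683 km = 1.5683×10⁷ m.
Semi-major axis a = (r_p + r_a)/2 = 11620 km = 1.162×10⁷ m.
Vis-viva: v² = μ(2/r − 1/a) = 3.986×10¹⁴ × (1.275×10⁻⁷ − 8.606×10⁻⁸) = 1.653×10⁷ m²/s².
v = 4066 m/s = 4.066 km/s.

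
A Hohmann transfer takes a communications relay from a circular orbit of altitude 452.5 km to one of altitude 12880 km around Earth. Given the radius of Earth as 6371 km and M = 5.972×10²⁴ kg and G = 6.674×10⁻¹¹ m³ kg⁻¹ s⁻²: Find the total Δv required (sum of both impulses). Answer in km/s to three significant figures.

μ = GM = 6.674×10⁻¹¹ × 5.972×10²⁴ = 3.986×10¹⁴ m³/s².
r₁ = 6371 + 452.5 = 6823.5 km = 6.8235×10⁶ m.
r₂ = 6371 + 12880 = 19251 km = 1.9251×10⁷ m.
Transfer ellipse a_t = (r₁ + r₂)/2 = 1.304×10⁷ m.
At r₁: circular v_c1 = √(μ/r₁) = 7643 m/s; transfer-perigee v_p = √[μ(2/r₁ − 1/a_t)] = 9287 m/s.
Δv₁ = v_p − v_c1 = 1644 m/s.
At r₂: circular v_c2 = √(μ/r₂) = 4550 m/s; transfer-apogee v_a = √[μ(2/r₂ − 1/a_t)] = 3292 m/s.
Δv₂ = v_c2 − v_a = 1258 m/s.
Total Δv = Δv₁ + Δv₂ = 2903 m/s = 2.903 km/s.

Δv_total ≈ 2.90 km/s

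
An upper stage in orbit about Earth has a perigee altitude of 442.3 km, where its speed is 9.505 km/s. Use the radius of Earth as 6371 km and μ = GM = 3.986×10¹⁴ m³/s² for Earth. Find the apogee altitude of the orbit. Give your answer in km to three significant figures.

r_p = 6371 + 442.3 = 6813.3 km = 6.813×10⁶ m.
Specific energy ε = v²/2 − μ/r = -1.333×10⁷ J/kg, so a = −μ/(2ε) = 1.495×10⁷ m.
The apsides satisfy r_p + r_a = 2a, so the apogee radius is 2a − r_p = 2.309×10⁷ m = 23088 km.
Apogee altitude = 23088 − 6371 = 16717 km.

apogee altitude ≈ 16700 km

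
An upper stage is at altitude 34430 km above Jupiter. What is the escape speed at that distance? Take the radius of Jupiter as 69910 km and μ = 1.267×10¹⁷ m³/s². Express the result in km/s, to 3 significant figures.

r = 69910 + 34430 = 104340 km = 1.0434×10⁸ m.
Escape speed v_esc = √(2μ/r) = √(2 × 1.267×10¹⁷ / 1.043×10⁸) = √(2.429×10⁹) = 49280 m/s.
= 49.28 km/s.

v_esc ≈ 49.3 km/s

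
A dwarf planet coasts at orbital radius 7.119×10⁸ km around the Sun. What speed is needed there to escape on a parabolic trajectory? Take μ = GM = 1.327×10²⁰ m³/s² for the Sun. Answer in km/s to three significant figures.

v_esc ≈ 19.3 km/s

r = 7.119×10⁸ km = 7.119×10¹¹ m.
Escape speed v_esc = √(2μ/r) = √(2 × 1.327×10²⁰ / 7.119×10¹¹) = √(3.728×10⁸) = 19310 m/s.
= 19.31 km/s.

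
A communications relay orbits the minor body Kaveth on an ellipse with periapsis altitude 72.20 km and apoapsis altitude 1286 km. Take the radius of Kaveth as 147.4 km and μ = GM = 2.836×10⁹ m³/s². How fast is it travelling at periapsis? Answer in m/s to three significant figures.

r_p = 147.4 + 72.20 = 219.60 km = 2.1960×10⁵ m.
r_a = 147.4 + 1286 = 1433.4 km = 1.4334×10⁶ m.
Semi-major axis a = (r_p + r_a)/2 = 826.50 km = 8.265×10⁵ m.
Vis-viva: v² = μ(2/r − 1/a) = 2.836×10⁹ × (9.107×10⁻⁶ − 1.210×10⁻⁶) = 2.240×10⁴ m²/s².
v = 149.7 m/s.

v ≈ 150 m/s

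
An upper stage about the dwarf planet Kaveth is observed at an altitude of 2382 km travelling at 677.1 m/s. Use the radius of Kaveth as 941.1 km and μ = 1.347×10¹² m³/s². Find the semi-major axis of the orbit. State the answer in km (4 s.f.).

a ≈ 3824 km

r = 941.1 + 2382 = 3323.1 km = 3.323×10⁶ m.
Specific orbital energy ε = v²/2 − μ/r = (677.1)²/2 − 1.347×10¹²/3.323×10⁶ = -1.761×10⁵ J/kg.
Since ε = −μ/(2a), a = −μ/(2ε) = 3.824×10⁶ m = 3824.3 km.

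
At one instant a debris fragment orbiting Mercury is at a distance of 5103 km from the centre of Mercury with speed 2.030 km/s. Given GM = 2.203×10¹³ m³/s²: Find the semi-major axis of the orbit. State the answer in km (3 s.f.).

r = 5.103×10⁶ m.
Specific orbital energy ε = v²/2 − μ/r = (2030)²/2 − 2.203×10¹³/5.103×10⁶ = -2.257×10⁶ J/kg.
Since ε = −μ/(2a), a = −μ/(2ε) = 4.881×10⁶ m = 4881.2 km.

a ≈ 4880 km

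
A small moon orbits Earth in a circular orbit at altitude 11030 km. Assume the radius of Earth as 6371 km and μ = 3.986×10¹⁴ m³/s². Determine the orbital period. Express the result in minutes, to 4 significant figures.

T ≈ 380.7 minutes

r = 6371 + 11030 = 17401 km = 1.7401×10⁷ m.
Kepler's third law: T = 2π√(r³/μ) = 2π√((1.740×10⁷)³ / 3.986×10¹⁴).
r³/μ = 1.322×10⁷ s², so T = 2π × 3.636×10³ = 2.284×10⁴ s.
Converting: 2.284×10⁴ s ÷ 60.00 = 380.7 minutes.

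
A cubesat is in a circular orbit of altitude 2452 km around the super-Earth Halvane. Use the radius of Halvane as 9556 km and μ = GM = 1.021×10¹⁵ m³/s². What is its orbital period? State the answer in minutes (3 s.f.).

T ≈ 136 minutes

r = 9556 + 2452 = 12008 km = 1.2008×10⁷ m.
Kepler's third law: T = 2π√(r³/μ) = 2π√((1.201×10⁷)³ / 1.021×10¹⁵).
r³/μ = 1.696×10⁶ s², so T = 2π × 1.302×10³ = 8.182×10³ s.
Converting: 8.182×10³ s ÷ 60.00 = 136.4 minutes.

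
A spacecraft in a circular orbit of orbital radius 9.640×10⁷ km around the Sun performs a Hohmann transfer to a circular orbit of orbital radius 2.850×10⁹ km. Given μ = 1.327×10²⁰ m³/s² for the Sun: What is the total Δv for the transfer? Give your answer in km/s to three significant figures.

r₁ = 9.640×10⁷ km = 9.640×10¹⁰ m.
r₂ = 2.850×10⁹ km = 2.850×10¹² m.
Transfer ellipse a_t = (r₁ + r₂)/2 = 1.473×10¹² m.
At r₁: circular v_c1 = √(μ/r₁) = 37100 m/s; transfer-perihelion v_p = √[μ(2/r₁ − 1/a_t)] = 51600 m/s.
Δv₁ = v_p − v_c1 = 14500 m/s.
At r₂: circular v_c2 = √(μ/r₂) = 6824 m/s; transfer-aphelion v_a = √[μ(2/r₂ − 1/a_t)] = 1746 m/s.
Δv₂ = v_c2 − v_a = 5078 m/s.
Total Δv = Δv₁ + Δv₂ = 19580 m/s = 19.58 km/s.

Δv_total ≈ 19.6 km/s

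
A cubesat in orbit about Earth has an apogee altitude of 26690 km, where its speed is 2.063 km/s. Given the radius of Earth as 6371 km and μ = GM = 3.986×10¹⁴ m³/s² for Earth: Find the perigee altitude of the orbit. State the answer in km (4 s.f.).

r_a = 6371 + 26690 = 33061 km = 3.306×10⁷ m.
Specific energy ε = v²/2 − μ/r = -9.929×10⁶ J/kg, so a = −μ/(2ε) = 2.007×10⁷ m.
The apsides satisfy r_p + r_a = 2a, so the perigee radius is 2a − r_a = 7.086×10⁶ m = 7086.0 km.
Perigee altitude = 7086.0 − 6371 = 714.98 km.

perigee altitude ≈ 715.0 km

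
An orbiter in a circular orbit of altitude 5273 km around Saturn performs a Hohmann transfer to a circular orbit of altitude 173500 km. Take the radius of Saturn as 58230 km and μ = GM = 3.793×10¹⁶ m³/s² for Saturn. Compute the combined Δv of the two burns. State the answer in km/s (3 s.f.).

r₁ = 58230 + 5273 = 63503 km = 6.3503×10⁷ m.
r₂ = 58230 + 173500 = 231730 km = 2.3173×10⁸ m.
Transfer ellipse a_t = (r₁ + r₂)/2 = 1.476×10⁸ m.
At r₁: circular v_c1 = √(μ/r₁) = 24440 m/s; transfer-perikrone v_p = √[μ(2/r₁ − 1/a_t)] = 30620 m/s.
Δv₁ = v_p − v_c1 = 6181 m/s.
At r₂: circular v_c2 = √(μ/r₂) = 12790 m/s; transfer-apokrone v_a = √[μ(2/r₂ − 1/a_t)] = 8391 m/s.
Δv₂ = v_c2 − v_a = 4403 m/s.
Total Δv = Δv₁ + Δv₂ = 10580 m/s = 10.58 km/s.

Δv_total ≈ 10.6 km/s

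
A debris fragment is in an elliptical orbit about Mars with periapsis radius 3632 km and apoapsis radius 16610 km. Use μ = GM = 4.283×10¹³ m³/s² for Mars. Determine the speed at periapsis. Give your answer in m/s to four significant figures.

v ≈ 4399 m/s

Semi-major axis a = (r_p + r_a)/2 = 10121 km = 1.012×10⁷ m.
Vis-viva: v² = μ(2/r − 1/a) = 4.283×10¹³ × (5.507×10⁻⁷ − 9.880×10⁻⁸) = 1.935×10⁷ m²/s².
v = 4399 m/s.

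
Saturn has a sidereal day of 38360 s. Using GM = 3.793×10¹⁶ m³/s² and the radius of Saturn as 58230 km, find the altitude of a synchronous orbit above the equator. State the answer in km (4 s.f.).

A synchronous orbit has period T, so by Kepler's third law a = (μT²/4π²)^(1/3).
μT²/4π² = 3.793×10¹⁶ × (3.836×10⁴)² / 39.48 = 1.414×10²⁴ m³.
a = 1.122×10⁸ m = 1.1223×10⁵ km.
Altitude h = a − R = 1.1223×10⁵ − 58230 = 54005 km.

h_sync ≈ 54000 km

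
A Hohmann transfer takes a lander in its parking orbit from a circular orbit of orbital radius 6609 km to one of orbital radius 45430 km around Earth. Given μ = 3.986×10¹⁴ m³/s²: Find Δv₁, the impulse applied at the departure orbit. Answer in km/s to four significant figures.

r₁ = 6609 km = 6.609×10⁶ m.
r₂ = 45430 km = 4.543×10⁷ m.
Transfer ellipse a_t = (r₁ + r₂)/2 = 2.602×10⁷ m.
At r₁: circular v_c1 = √(μ/r₁) = 7766 m/s; transfer-perigee v_p = √[μ(2/r₁ − 1/a_t)] = 10260 m/s.
Δv₁ = v_p − v_c1 = 2496 m/s.
= 2.496 km/s.

Δv ≈ 2.496 km/s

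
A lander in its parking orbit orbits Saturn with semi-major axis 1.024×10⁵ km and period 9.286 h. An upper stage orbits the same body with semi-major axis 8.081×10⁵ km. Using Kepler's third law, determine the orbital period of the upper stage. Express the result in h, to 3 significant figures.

T₂ ≈ 206 h

Kepler's third law: T² ∝ a³, so T₂ = T₁ (a₂/a₁)^(3/2).
a₂/a₁ = 7.892, (a₂/a₁)^(3/2) = 22.17.
T₂ = 9.286 × 22.17 = 205.9 h.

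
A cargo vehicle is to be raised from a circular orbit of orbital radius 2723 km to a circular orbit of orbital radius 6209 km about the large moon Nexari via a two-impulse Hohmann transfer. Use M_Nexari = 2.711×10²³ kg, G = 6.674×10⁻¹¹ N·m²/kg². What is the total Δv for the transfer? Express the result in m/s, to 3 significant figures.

Δv_total ≈ 836 m/s

μ = GM = 6.674×10⁻¹¹ × 2.711×10²³ = 1.809×10¹³ m³/s².
r₁ = 2723 km = 2.723×10⁶ m.
r₂ = 6209 km = 6.209×10⁶ m.
Transfer ellipse a_t = (r₁ + r₂)/2 = 4.466×10⁶ m.
At r₁: circular v_c1 = √(μ/r₁) = 2578 m/s; transfer-periapsis v_p = √[μ(2/r₁ − 1/a_t)] = 3039 m/s.
Δv₁ = v_p − v_c1 = 461.7 m/s.
At r₂: circular v_c2 = √(μ/r₂) = 1707 m/s; transfer-apoapsis v_a = √[μ(2/r₂ − 1/a_t)] = 1333 m/s.
Δv₂ = v_c2 − v_a = 374.1 m/s.
Total Δv = Δv₁ + Δv₂ = 835.8 m/s.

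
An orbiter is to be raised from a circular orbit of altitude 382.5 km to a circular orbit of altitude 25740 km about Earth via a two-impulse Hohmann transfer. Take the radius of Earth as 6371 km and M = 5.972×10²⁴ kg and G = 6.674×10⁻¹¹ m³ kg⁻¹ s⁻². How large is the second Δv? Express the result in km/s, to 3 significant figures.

μ = GM = 6.674×10⁻¹¹ × 5.972×10²⁴ = 3.986×10¹⁴ m³/s².
r₁ = 6371 + 382.5 = 6753.5 km = 6.7535×10⁶ m.
r₂ = 6371 + 25740 = 32111 km = 3.2111×10⁷ m.
Transfer ellipse a_t = (r₁ + r₂)/2 = 1.943×10⁷ m.
At r₁: circular v_c1 = √(μ/r₁) = 7682 m/s; transfer-perigee v_p = √[μ(2/r₁ − 1/a_t)] = 9875 m/s.
At r₂: circular v_c2 = √(μ/r₂) = 3523 m/s; transfer-apogee v_a = √[μ(2/r₂ − 1/a_t)] = 2077 m/s.
Δv₂ = v_c2 − v_a = 1446 m/s.
= 1.446 km/s.

Δv ≈ 1.45 km/s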